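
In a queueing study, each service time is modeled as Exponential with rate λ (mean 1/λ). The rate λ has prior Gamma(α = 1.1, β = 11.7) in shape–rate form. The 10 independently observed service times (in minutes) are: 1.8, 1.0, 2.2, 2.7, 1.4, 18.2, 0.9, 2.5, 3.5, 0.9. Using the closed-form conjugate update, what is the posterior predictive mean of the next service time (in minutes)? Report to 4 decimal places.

4.6337

With a Gamma(shape α, rate β) prior on the exponential rate λ, the posterior after n observations with total T = Σxᵢ is Gamma(α+n, β+T).
Sum of observations T = 35.1 minutes; n = 10.
Posterior: Gamma(1.1+10, 11.7+35.1) = Gamma(11.1, 46.8).
The predictive distribution for the next observation is Lomax; its mean is β/(α−1) = 46.8/10.1 = 4.6337.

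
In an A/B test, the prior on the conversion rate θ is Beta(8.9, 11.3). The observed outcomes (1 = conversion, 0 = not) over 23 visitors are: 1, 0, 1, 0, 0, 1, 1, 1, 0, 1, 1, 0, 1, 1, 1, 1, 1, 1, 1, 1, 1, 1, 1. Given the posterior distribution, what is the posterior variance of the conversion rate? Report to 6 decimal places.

0.005316

The Beta prior is conjugate to a Binomial/Bernoulli likelihood; the update adds successes to α and failures to β.
Posterior: Beta(α+k, β+n−k) = Beta(8.9+18, 11.3+5) = Beta(26.9, 16.3).
Var = αβ/((α+β)²(α+β+1)) = 26.9·16.3/(43.2²·44.2) = 0.005316.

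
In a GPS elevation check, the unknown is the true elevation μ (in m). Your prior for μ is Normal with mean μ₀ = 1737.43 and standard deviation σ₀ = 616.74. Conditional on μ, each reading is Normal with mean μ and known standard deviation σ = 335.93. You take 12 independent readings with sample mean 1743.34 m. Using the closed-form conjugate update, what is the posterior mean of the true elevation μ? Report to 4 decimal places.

For Normal data with known variance σ², a Normal(μ₀, σ₀²) prior on μ is conjugate. Posterior precision = 1/σ₀² + n/σ²; posterior mean is the precision-weighted average of μ₀ and x̄.
n·x̄ = 12·1743.34 = 20920.08.
σ₀² = 616.74² = 380368.2276, σ² = 335.93² = 112848.9649; σ² + n·σ₀² = 112848.9649 + 12·380368.2276 = 4677267.6961.
Posterior mean = (μ₀/σ₀² + n·x̄/σ²)/(1/σ₀² + n/σ²) = (σ²·μ₀ + σ₀²·n·x̄)/(σ² + n·σ₀²) = (112848.9649·1737.43 + 380368.2276·20920.08)/4677267.6961 = 8153400927.936415/4677267.6961 = 1743.1974.

1743.1974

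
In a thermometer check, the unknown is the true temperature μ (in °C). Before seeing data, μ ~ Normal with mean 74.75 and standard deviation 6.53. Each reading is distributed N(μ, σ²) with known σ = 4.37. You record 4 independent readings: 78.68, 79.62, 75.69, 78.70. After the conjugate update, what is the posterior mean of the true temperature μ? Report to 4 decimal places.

For Normal data with known variance σ², a Normal(μ₀, σ₀²) prior on μ is conjugate. Posterior precision = 1/σ₀² + n/σ²; posterior mean is the precision-weighted average of μ₀ and x̄.
Σxᵢ = 78.68 + 79.62 + 75.69 + 78.70 = 312.69, so n·x̄ = 312.69.
σ₀² = 6.53² = 42.6409, σ² = 4.37² = 19.0969; σ² + n·σ₀² = 19.0969 + 4·42.6409 = 189.6605.
Posterior mean = (μ₀/σ₀² + n·x̄/σ²)/(1/σ₀² + n/σ²) = (σ²·μ₀ + σ₀²·n·x̄)/(σ² + n·σ₀²) = (19.0969·74.75 + 42.6409·312.69)/189.6605 = 14760.876296/189.6605 = 77.8279.

77.8279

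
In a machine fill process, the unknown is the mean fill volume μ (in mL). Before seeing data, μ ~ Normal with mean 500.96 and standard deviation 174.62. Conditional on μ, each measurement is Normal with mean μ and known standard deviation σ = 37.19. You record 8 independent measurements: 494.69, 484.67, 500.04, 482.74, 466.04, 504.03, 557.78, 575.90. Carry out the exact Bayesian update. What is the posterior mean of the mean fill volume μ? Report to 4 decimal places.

For Normal data with known variance σ², a Normal(μ₀, σ₀²) prior on μ is conjugate. Posterior precision = 1/σ₀² + n/σ²; posterior mean is the precision-weighted average of μ₀ and x̄.
Σxᵢ = 494.69 + 484.67 + 500.04 + 482.74 + 466.04 + 504.03 + 557.78 + 575.90 = 4065.89, so n·x̄ = 4065.89.
σ₀² = 174.62² = 30492.1444, σ² = 37.19² = 1383.0961; σ² + n·σ₀² = 1383.0961 + 8·30492.1444 = 245320.2513.
Posterior mean = (μ₀/σ₀² + n·x̄/σ²)/(1/σ₀² + n/σ²) = (σ²·μ₀ + σ₀²·n·x̄)/(σ² + n·σ₀²) = (1383.0961·500.96 + 30492.1444·4065.89)/245320.2513 = 124670580.816772/245320.2513 = 508.1952.

508.1952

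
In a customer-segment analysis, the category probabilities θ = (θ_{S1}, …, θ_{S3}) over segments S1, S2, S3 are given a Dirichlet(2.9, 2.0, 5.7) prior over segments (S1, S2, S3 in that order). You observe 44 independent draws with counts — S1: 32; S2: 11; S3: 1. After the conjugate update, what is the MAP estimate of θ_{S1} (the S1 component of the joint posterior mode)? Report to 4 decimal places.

0.6570

The Dirichlet prior is conjugate to the Multinomial likelihood: each posterior αⱼ = prior αⱼ + observed count nⱼ.
Posterior concentration: (34.9, 13.0, 6.7), total = 54.6.
Joint mode component: (α_{S1}−1)/(Σα−K) = 33.9/51.6 = 0.6570.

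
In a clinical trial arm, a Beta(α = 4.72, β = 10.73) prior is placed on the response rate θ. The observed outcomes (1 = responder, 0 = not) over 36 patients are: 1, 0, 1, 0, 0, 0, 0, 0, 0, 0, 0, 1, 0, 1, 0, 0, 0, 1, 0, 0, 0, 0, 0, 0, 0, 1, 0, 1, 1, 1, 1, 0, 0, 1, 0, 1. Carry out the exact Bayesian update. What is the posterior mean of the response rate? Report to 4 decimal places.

0.3250

The Beta prior is conjugate to a Binomial/Bernoulli likelihood; the update adds successes to α and failures to β.
Posterior: Beta(α+k, β+n−k) = Beta(4.72+12, 10.73+24) = Beta(16.72, 34.73).
Posterior mean = α/(α+β) = 16.72/51.45 = 0.3250.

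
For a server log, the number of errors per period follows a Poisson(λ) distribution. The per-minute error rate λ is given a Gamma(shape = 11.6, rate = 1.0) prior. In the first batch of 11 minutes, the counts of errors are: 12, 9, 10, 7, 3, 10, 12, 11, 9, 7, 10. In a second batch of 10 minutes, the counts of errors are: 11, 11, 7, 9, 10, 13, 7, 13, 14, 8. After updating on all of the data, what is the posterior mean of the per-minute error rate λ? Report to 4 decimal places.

9.7545

With a Gamma(shape α, rate β) prior, the Poisson likelihood is conjugate: the posterior is Gamma(α + ΣXᵢ, β + n).
Batch 1: sum of counts S = 100 over n = 11 minutes.
After batch 1: Gamma(α+S, β+n) = Gamma(11.6+100, 1.0+11) = Gamma(111.6, 12.0).
Batch 2: sum of counts S = 103 over n = 10 minutes.
After batch 2: Gamma(α+S, β+n) = Gamma(111.6+103, 12.0+10) = Gamma(214.6, 22.0).
Posterior mean = α/β = 214.6/22.0 = 9.7545.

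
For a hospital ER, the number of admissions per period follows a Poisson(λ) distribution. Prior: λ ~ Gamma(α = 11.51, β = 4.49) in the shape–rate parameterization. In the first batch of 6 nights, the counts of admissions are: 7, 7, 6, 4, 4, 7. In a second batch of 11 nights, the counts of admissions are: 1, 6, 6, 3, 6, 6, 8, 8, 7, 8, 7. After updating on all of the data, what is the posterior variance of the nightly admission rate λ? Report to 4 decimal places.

0.2436

With a Gamma(shape α, rate β) prior, the Poisson likelihood is conjugate: the posterior is Gamma(α + ΣXᵢ, β + n).
Batch 1: sum of counts S = 35 over n = 6 nights.
After batch 1: Gamma(α+S, β+n) = Gamma(11.51+35, 4.49+6) = Gamma(46.51, 10.49).
Batch 2: sum of counts S = 66 over n = 11 nights.
After batch 2: Gamma(α+S, β+n) = Gamma(46.51+66, 10.49+11) = Gamma(112.51, 21.49).
Var = α/β² = 112.51/21.49² = 0.2436.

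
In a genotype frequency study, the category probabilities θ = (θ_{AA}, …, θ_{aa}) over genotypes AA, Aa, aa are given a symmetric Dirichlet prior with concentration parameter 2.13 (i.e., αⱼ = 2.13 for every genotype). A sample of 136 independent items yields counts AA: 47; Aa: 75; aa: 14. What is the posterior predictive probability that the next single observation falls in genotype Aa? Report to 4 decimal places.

The Dirichlet prior is conjugate to the Multinomial likelihood: each posterior αⱼ = prior αⱼ + observed count nⱼ.
Posterior concentration: (49.13, 77.13, 16.13), total = 142.39.
P(next = Aa | data) = α_{Aa}/Σα = 0.5417.

0.5417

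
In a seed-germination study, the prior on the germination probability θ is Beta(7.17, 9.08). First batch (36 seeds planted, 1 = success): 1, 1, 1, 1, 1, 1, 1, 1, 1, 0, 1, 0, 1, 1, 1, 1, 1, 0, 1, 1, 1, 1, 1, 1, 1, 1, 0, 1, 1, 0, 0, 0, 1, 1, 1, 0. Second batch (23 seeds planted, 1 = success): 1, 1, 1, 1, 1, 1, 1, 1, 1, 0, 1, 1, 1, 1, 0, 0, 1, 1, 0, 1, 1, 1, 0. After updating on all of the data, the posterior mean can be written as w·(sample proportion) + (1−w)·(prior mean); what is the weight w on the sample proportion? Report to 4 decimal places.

The Beta prior is conjugate to a Binomial/Bernoulli likelihood; the update adds successes to α and failures to β.
Total number of seeds planted: n = 36 + 23 = 59.
Posterior mean = (α₀+k)/(α₀+β₀+n) = [n/(α₀+β₀+n)]·(k/n) + [(α₀+β₀)/(α₀+β₀+n)]·α₀/(α₀+β₀), so only n and the prior enter the weight.
The weight on the data is w = n/(α₀+β₀+n) = 59/(7.17+9.08+59) = 59/75.25 = 0.7841.

0.7841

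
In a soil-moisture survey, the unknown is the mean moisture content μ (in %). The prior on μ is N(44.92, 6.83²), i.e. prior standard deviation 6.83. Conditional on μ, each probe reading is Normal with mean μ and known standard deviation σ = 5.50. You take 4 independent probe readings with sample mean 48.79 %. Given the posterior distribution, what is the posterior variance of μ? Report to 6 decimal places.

For Normal data with known variance σ², a Normal(μ₀, σ₀²) prior on μ is conjugate. Posterior precision = 1/σ₀² + n/σ²; posterior mean is the precision-weighted average of μ₀ and x̄.
σ₀² = 6.83² = 46.6489, σ² = 5.50² = 30.25; σ² + n·σ₀² = 30.25 + 4·46.6489 = 216.8456.
Posterior precision = 1/σ₀² + n/σ² = 1/46.6489 + 4/30.25 = (σ² + n·σ₀²)/(σ₀²σ²) = 216.8456/(46.6489·30.25); posterior variance σₙ² = σ₀²σ²/(σ² + n·σ₀²) = 46.6489·30.25/216.8456 = 6.507530.

6.507530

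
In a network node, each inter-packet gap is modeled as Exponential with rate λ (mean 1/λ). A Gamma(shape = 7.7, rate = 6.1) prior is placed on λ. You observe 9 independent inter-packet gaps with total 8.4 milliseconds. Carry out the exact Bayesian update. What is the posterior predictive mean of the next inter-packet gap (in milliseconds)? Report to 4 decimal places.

With a Gamma(shape α, rate β) prior on the exponential rate λ, the posterior after n observations with total T = Σxᵢ is Gamma(α+n, β+T).
Posterior: Gamma(7.7+9, 6.1+8.4) = Gamma(16.7, 14.5).
The predictive distribution for the next observation is Lomax; its mean is β/(α−1) = 14.5/15.7 = 0.9236.

0.9236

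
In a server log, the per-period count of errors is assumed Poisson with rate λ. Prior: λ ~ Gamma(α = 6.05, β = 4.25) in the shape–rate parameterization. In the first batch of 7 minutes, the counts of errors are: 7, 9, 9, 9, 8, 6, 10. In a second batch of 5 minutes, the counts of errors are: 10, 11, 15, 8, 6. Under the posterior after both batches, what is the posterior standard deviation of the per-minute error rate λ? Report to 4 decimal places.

0.6572

With a Gamma(shape α, rate β) prior, the Poisson likelihood is conjugate: the posterior is Gamma(α + ΣXᵢ, β + n).
Batch 1: sum of counts S = 58 over n = 7 minutes.
After batch 1: Gamma(α+S, β+n) = Gamma(6.05+58, 4.25+7) = Gamma(64.05, 11.25).
Batch 2: sum of counts S = 50 over n = 5 minutes.
After batch 2: Gamma(α+S, β+n) = Gamma(64.05+50, 11.25+5) = Gamma(114.05, 16.25).
SD = √α/β = √114.05/16.25 = 0.6572.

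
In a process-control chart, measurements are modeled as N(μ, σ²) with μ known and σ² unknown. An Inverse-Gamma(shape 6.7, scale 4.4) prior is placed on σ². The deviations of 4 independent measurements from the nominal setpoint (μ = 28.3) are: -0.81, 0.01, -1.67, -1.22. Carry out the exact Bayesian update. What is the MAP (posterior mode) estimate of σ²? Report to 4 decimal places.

With known mean μ and an Inverse-Gamma(α, β) prior on σ², the Normal likelihood is conjugate: posterior is Inv-Gamma(α + n/2, β + Σ(xᵢ−μ)²/2).
Σ(xᵢ−μ)² = (-0.81)² + (0.01)² + (-1.67)² + (-1.22)² = 4.9335.
Posterior: Inv-Gamma(6.7 + 4/2, 4.4 + 4.9335/2) = Inv-Gamma(8.70, 6.86675).
Mode = β/(α+1) = 6.86675/9.70 = 0.7079.

0.7079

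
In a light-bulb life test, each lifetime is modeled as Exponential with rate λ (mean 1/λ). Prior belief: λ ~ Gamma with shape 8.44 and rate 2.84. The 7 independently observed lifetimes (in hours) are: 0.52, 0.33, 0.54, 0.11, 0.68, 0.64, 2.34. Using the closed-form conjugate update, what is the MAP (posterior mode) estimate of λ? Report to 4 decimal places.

With a Gamma(shape α, rate β) prior on the exponential rate λ, the posterior after n observations with total T = Σxᵢ is Gamma(α+n, β+T).
Sum of observations T = 5.16 hours; n = 7.
Posterior: Gamma(8.44+7, 2.84+5.16) = Gamma(15.44, 8.00).
Mode = (α−1)/β = 1.8050.

1.8050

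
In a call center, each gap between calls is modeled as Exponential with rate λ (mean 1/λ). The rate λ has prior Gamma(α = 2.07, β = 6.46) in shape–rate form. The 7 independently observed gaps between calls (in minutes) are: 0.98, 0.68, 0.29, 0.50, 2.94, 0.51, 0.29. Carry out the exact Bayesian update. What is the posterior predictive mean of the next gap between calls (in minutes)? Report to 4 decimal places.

1.5675

With a Gamma(shape α, rate β) prior on the exponential rate λ, the posterior after n observations with total T = Σxᵢ is Gamma(α+n, β+T).
Sum of observations T = 6.19 minutes; n = 7.
Posterior: Gamma(2.07+7, 6.46+6.19) = Gamma(9.07, 12.65).
The predictive distribution for the next observation is Lomax; its mean is β/(α−1) = 12.65/8.07 = 1.5675.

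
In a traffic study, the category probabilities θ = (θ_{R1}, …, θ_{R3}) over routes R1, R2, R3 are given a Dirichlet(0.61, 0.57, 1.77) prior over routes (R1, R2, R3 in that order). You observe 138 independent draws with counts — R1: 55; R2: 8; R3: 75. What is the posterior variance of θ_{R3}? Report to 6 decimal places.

0.001747

The Dirichlet prior is conjugate to the Multinomial likelihood: each posterior αⱼ = prior αⱼ + observed count nⱼ.
Posterior concentration: (55.61, 8.57, 76.77), total = 140.95.
Var[θ_j] = α_j(Σα−α_j)/((Σα)²(Σα+1)) = 76.77·64.18/(140.95²·141.95) = 0.001747.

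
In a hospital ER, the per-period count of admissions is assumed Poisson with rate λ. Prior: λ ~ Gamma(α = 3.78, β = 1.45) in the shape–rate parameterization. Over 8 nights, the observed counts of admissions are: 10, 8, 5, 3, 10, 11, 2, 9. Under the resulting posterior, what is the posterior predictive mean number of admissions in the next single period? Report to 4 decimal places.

With a Gamma(shape α, rate β) prior, the Poisson likelihood is conjugate: the posterior is Gamma(α + ΣXᵢ, β + n).
Sum of counts S = 58 over n = 8 nights.
Posterior: Gamma(α+S, β+n) = Gamma(3.78+58, 1.45+8) = Gamma(61.78, 9.45).
The predictive distribution for one future period is NegBinom with mean α/β = 6.5376.

6.5376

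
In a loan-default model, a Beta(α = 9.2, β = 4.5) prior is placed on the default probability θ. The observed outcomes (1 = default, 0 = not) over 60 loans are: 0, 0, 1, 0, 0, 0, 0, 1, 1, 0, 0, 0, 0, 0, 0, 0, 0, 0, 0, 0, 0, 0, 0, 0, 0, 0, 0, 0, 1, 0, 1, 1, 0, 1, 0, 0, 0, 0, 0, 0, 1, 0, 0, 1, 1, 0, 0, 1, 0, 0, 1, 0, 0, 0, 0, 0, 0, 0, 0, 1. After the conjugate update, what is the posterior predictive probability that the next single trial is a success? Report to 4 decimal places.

The Beta prior is conjugate to a Binomial/Bernoulli likelihood; the update adds successes to α and failures to β.
Posterior: Beta(α+k, β+n−k) = Beta(9.2+13, 4.5+47) = Beta(22.2, 51.5).
For a single future Bernoulli trial, P(success | data) = α/(α+β) = 0.3012.

0.3012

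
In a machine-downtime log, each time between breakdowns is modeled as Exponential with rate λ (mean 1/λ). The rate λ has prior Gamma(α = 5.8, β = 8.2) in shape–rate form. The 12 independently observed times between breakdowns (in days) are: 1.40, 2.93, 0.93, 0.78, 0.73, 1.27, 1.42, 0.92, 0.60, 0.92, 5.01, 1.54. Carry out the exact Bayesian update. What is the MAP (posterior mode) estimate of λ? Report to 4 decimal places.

With a Gamma(shape α, rate β) prior on the exponential rate λ, the posterior after n observations with total T = Σxᵢ is Gamma(α+n, β+T).
Sum of observations T = 18.45 days; n = 12.
Posterior: Gamma(5.8+12, 8.2+18.45) = Gamma(17.8, 26.65).
Mode = (α−1)/β = 0.6304.

0.6304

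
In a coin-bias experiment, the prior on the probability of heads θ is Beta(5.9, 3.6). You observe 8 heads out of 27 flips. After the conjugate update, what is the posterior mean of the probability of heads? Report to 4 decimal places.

0.3808

The Beta prior is conjugate to a Binomial/Bernoulli likelihood; the update adds successes to α and failures to β.
Posterior: Beta(α+k, β+n−k) = Beta(5.9+8, 3.6+19) = Beta(13.9, 22.6).
Posterior mean = α/(α+β) = 13.9/36.5 = 0.3808.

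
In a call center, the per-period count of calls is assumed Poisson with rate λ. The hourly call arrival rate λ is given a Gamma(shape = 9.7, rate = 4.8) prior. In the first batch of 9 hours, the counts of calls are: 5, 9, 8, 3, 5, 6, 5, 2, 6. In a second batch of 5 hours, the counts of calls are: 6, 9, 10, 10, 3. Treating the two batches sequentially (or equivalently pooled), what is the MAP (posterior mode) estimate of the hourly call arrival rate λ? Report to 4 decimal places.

With a Gamma(shape α, rate β) prior, the Poisson likelihood is conjugate: the posterior is Gamma(α + ΣXᵢ, β + n).
Batch 1: sum of counts S = 49 over n = 9 hours.
After batch 1: Gamma(α+S, β+n) = Gamma(9.7+49, 4.8+9) = Gamma(58.7, 13.8).
Batch 2: sum of counts S = 38 over n = 5 hours.
After batch 2: Gamma(α+S, β+n) = Gamma(58.7+38, 13.8+5) = Gamma(96.7, 18.8).
Mode of Gamma(α,β) for α≥1 is (α−1)/β = 95.7/18.8 = 5.0904.

5.0904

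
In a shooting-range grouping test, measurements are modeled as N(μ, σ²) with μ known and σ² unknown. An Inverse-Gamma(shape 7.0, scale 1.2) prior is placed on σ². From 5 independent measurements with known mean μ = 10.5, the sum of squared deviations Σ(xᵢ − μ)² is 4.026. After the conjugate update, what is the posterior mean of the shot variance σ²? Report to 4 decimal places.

0.3780

With known mean μ and an Inverse-Gamma(α, β) prior on σ², the Normal likelihood is conjugate: posterior is Inv-Gamma(α + n/2, β + Σ(xᵢ−μ)²/2).
Posterior: Inv-Gamma(7.0 + 5/2, 1.2 + 4.026/2) = Inv-Gamma(9.50, 3.2130).
E[σ²|data] = β/(α−1) = 3.2130/8.50 = 0.3780.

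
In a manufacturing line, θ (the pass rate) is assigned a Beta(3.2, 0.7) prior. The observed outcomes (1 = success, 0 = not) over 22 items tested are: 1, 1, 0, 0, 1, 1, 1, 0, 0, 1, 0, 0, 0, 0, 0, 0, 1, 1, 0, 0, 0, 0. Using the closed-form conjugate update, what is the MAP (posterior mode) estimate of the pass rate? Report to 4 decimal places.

The Beta prior is conjugate to a Binomial/Bernoulli likelihood; the update adds successes to α and failures to β.
Posterior: Beta(α+k, β+n−k) = Beta(3.2+8, 0.7+14) = Beta(11.2, 14.7).
Mode of Beta(a,b) for a,b>1 is (a−1)/(a+b−2) = 10.2/23.9 = 0.4268.

0.4268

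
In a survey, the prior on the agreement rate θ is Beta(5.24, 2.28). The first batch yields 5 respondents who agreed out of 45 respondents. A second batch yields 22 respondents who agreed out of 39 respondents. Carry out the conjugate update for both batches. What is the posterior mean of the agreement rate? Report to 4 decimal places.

The Beta prior is conjugate to a Binomial/Bernoulli likelihood; the update adds successes to α and failures to β.
After batch 1: Beta(5.24+5, 2.28+40) = Beta(10.24, 42.28).
After batch 2: Beta(10.24+22, 42.28+17) = Beta(32.24, 59.28).
Posterior mean = α/(α+β) = 32.24/91.52 = 0.3523.

0.3523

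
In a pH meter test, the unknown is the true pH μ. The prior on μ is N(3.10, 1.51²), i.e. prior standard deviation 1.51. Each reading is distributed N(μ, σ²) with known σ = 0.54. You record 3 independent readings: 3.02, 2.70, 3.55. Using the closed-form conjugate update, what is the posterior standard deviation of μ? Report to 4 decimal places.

0.3053

For Normal data with known variance σ², a Normal(μ₀, σ₀²) prior on μ is conjugate. Posterior precision = 1/σ₀² + n/σ²; posterior mean is the precision-weighted average of μ₀ and x̄.
σ₀² = 1.51² = 2.2801, σ² = 0.54² = 0.2916; σ² + n·σ₀² = 0.2916 + 3·2.2801 = 7.1319.
Posterior precision = 1/σ₀² + n/σ² = 1/2.2801 + 3/0.2916 = (σ² + n·σ₀²)/(σ₀²σ²) = 7.1319/(2.2801·0.2916); posterior variance σₙ² = σ₀²σ²/(σ² + n·σ₀²) = 2.2801·0.2916/7.1319 = 0.093226.
Posterior SD = √σₙ² = √(2.2801·0.2916/7.1319) = 0.3053.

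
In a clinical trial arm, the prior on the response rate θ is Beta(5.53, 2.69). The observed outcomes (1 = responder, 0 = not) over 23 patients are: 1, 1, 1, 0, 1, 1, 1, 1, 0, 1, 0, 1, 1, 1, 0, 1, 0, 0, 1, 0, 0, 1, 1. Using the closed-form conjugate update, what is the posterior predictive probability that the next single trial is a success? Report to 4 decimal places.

0.6576

The Beta prior is conjugate to a Binomial/Bernoulli likelihood; the update adds successes to α and failures to β.
Posterior: Beta(α+k, β+n−k) = Beta(5.53+15, 2.69+8) = Beta(20.53, 10.69).
For a single future Bernoulli trial, P(success | data) = α/(α+β) = 0.6576.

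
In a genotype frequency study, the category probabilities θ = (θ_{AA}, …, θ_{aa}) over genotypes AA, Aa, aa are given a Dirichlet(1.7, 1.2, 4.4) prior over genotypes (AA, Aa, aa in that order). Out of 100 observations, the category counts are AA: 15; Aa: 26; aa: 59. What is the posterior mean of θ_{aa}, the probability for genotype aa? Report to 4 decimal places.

0.5909

The Dirichlet prior is conjugate to the Multinomial likelihood: each posterior αⱼ = prior αⱼ + observed count nⱼ.
Posterior concentration: (16.7, 27.2, 63.4), total = 107.3.
E[θ_{aa}|data] = α_{aa}/Σα = 63.4/107.3 = 0.5909.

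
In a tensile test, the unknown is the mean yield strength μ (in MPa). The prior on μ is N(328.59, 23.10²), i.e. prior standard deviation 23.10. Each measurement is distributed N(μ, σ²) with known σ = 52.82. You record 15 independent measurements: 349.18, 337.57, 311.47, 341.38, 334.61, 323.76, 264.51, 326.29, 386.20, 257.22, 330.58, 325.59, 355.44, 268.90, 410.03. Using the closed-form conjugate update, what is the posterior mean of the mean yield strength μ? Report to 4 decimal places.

For Normal data with known variance σ², a Normal(μ₀, σ₀²) prior on μ is conjugate. Posterior precision = 1/σ₀² + n/σ²; posterior mean is the precision-weighted average of μ₀ and x̄.
Σxᵢ = 349.18 + 337.57 + 311.47 + 341.38 + 334.61 + 323.76 + 264.51 + 326.29 + 386.20 + 257.22 + 330.58 + 325.59 + 355.44 + 268.90 + 410.03 = 4922.73, so n·x̄ = 4922.73.
σ₀² = 23.10² = 533.61, σ² = 52.82² = 2789.9524; σ² + n·σ₀² = 2789.9524 + 15·533.61 = 10794.1024.
Posterior mean = (μ₀/σ₀² + n·x̄/σ²)/(1/σ₀² + n/σ²) = (σ²·μ₀ + σ₀²·n·x̄)/(σ² + n·σ₀²) = (2789.9524·328.59 + 533.61·4922.73)/10794.1024 = 3543568.414416/10794.1024 = 328.2875.

328.2875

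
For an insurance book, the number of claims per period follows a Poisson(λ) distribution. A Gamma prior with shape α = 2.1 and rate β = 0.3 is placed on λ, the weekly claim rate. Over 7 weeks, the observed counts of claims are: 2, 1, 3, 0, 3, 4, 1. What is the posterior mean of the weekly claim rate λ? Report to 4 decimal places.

With a Gamma(shape α, rate β) prior, the Poisson likelihood is conjugate: the posterior is Gamma(α + ΣXᵢ, β + n).
Sum of counts S = 14 over n = 7 weeks.
Posterior: Gamma(α+S, β+n) = Gamma(2.1+14, 0.3+7) = Gamma(16.1, 7.3).
Posterior mean = α/β = 16.1/7.3 = 2.2055.

2.2055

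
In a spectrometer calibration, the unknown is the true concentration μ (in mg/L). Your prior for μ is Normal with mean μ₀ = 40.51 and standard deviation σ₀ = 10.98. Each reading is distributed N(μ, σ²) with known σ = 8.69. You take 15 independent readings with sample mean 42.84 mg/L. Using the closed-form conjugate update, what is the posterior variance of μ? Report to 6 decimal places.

For Normal data with known variance σ², a Normal(μ₀, σ₀²) prior on μ is conjugate. Posterior precision = 1/σ₀² + n/σ²; posterior mean is the precision-weighted average of μ₀ and x̄.
σ₀² = 10.98² = 120.5604, σ² = 8.69² = 75.5161; σ² + n·σ₀² = 75.5161 + 15·120.5604 = 1883.9221.
Posterior precision = 1/σ₀² + n/σ² = 1/120.5604 + 15/75.5161 = (σ² + n·σ₀²)/(σ₀²σ²) = 1883.9221/(120.5604·75.5161); posterior variance σₙ² = σ₀²σ²/(σ² + n·σ₀²) = 120.5604·75.5161/1883.9221 = 4.832605.

4.832605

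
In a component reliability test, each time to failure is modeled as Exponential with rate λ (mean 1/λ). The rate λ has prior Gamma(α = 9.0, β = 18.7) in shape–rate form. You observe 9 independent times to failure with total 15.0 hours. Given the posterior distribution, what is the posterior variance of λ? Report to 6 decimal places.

With a Gamma(shape α, rate β) prior on the exponential rate λ, the posterior after n observations with total T = Σxᵢ is Gamma(α+n, β+T).
Posterior: Gamma(9.0+9, 18.7+15.0) = Gamma(18.0, 33.7).
Var = α/β² = 0.015849.

0.015849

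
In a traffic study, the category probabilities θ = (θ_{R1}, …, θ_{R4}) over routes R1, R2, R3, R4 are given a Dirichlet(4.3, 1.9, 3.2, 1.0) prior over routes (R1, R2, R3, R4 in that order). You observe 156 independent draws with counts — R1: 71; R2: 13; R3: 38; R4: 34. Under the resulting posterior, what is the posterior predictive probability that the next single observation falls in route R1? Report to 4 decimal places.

0.4525

The Dirichlet prior is conjugate to the Multinomial likelihood: each posterior αⱼ = prior αⱼ + observed count nⱼ.
Posterior concentration: (75.3, 14.9, 41.2, 35.0), total = 166.4.
P(next = R1 | data) = α_{R1}/Σα = 0.4525.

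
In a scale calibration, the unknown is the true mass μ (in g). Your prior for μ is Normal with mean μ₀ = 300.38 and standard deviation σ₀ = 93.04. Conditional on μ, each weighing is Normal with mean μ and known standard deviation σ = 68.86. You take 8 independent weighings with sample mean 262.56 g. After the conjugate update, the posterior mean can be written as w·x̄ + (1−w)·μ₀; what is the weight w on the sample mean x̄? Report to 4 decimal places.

0.9359

For Normal data with known variance σ², a Normal(μ₀, σ₀²) prior on μ is conjugate. Posterior precision = 1/σ₀² + n/σ²; posterior mean is the precision-weighted average of μ₀ and x̄.
σ₀² = 93.04² = 8656.4416, σ² = 68.86² = 4741.6996. Prior precision 1/σ₀² = 1/8656.4416; data precision n/σ² = 8/4741.6996.
w = (n/σ²)/(1/σ₀² + n/σ²) = n·σ₀²/(σ² + n·σ₀²) = 8·8656.4416/(4741.6996 + 8·8656.4416) = 69251.5328/73993.2324 = 0.9359.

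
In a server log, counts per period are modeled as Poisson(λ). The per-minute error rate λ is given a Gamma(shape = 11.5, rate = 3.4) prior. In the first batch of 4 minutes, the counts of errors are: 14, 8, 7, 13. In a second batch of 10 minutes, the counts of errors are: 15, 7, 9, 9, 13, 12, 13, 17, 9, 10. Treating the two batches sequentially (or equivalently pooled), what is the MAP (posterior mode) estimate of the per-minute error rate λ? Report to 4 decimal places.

With a Gamma(shape α, rate β) prior, the Poisson likelihood is conjugate: the posterior is Gamma(α + ΣXᵢ, β + n).
Batch 1: sum of counts S = 42 over n = 4 minutes.
After batch 1: Gamma(α+S, β+n) = Gamma(11.5+42, 3.4+4) = Gamma(53.5, 7.4).
Batch 2: sum of counts S = 114 over n = 10 minutes.
After batch 2: Gamma(α+S, β+n) = Gamma(53.5+114, 7.4+10) = Gamma(167.5, 17.4).
Mode of Gamma(α,β) for α≥1 is (α−1)/β = 166.5/17.4 = 9.5690.

9.5690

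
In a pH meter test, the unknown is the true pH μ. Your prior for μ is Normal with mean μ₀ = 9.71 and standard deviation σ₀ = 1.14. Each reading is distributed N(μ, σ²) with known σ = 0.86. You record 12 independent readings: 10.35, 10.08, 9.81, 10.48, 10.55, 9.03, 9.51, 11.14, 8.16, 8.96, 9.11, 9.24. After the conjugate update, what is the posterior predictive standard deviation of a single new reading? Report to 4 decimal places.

For Normal data with known variance σ², a Normal(μ₀, σ₀²) prior on μ is conjugate. Posterior precision = 1/σ₀² + n/σ²; posterior mean is the precision-weighted average of μ₀ and x̄.
σ₀² = 1.14² = 1.2996, σ² = 0.86² = 0.7396; σ² + n·σ₀² = 0.7396 + 12·1.2996 = 16.3348.
Posterior precision = 1/σ₀² + n/σ² = 1/1.2996 + 12/0.7396 = (σ² + n·σ₀²)/(σ₀²σ²) = 16.3348/(1.2996·0.7396); posterior variance σₙ² = σ₀²σ²/(σ² + n·σ₀²) = 1.2996·0.7396/16.3348 = 0.058843.
Predictive variance for one new observation = σₙ² + σ² = 1.2996·0.7396/16.3348 + 0.7396 = σ²·(σ₀² + 16.3348)/16.3348 = 0.7396·17.6344/16.3348 = 0.798443; SD = √(0.7396·17.6344/16.3348) = 0.8936.

0.8936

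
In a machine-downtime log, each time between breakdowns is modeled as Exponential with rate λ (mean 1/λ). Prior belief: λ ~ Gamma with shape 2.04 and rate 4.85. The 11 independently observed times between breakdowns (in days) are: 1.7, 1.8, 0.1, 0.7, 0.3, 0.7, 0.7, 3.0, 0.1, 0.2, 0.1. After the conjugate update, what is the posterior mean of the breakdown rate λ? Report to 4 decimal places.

With a Gamma(shape α, rate β) prior on the exponential rate λ, the posterior after n observations with total T = Σxᵢ is Gamma(α+n, β+T).
Sum of observations T = 9.4 days; n = 11.
Posterior: Gamma(2.04+11, 4.85+9.4) = Gamma(13.04, 14.25).
Posterior mean of λ = α/β = 13.04/14.25 = 0.9151.

0.9151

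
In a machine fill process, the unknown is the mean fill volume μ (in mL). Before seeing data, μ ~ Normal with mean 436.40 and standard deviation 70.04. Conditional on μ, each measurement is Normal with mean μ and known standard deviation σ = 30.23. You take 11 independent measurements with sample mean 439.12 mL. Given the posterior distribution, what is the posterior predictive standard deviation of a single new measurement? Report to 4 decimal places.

31.5523

For Normal data with known variance σ², a Normal(μ₀, σ₀²) prior on μ is conjugate. Posterior precision = 1/σ₀² + n/σ²; posterior mean is the precision-weighted average of μ₀ and x̄.
σ₀² = 70.04² = 4905.6016, σ² = 30.23² = 913.8529; σ² + n·σ₀² = 913.8529 + 11·4905.6016 = 54875.4705.
Posterior precision = 1/σ₀² + n/σ² = 1/4905.6016 + 11/913.8529 = (σ² + n·σ₀²)/(σ₀²σ²) = 54875.4705/(4905.6016·913.8529); posterior variance σₙ² = σ₀²σ²/(σ² + n·σ₀²) = 4905.6016·913.8529/54875.4705 = 81.694028.
Predictive variance for one new observation = σₙ² + σ² = 4905.6016·913.8529/54875.4705 + 913.8529 = σ²·(σ₀² + 54875.4705)/54875.4705 = 913.8529·59781.0721/54875.4705 = 995.546928; SD = √(913.8529·59781.0721/54875.4705) = 31.5523.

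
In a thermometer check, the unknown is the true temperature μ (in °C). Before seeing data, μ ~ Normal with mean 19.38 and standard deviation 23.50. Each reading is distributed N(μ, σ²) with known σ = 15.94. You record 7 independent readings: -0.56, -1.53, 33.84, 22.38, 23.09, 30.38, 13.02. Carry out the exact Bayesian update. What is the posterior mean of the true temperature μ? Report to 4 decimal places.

17.3639

For Normal data with known variance σ², a Normal(μ₀, σ₀²) prior on μ is conjugate. Posterior precision = 1/σ₀² + n/σ²; posterior mean is the precision-weighted average of μ₀ and x̄.
Σxᵢ = (-0.56) + (-1.53) + 33.84 + 22.38 + 23.09 + 30.38 + 13.02 = 120.62, so n·x̄ = 120.62.
σ₀² = 23.50² = 552.25, σ² = 15.94² = 254.0836; σ² + n·σ₀² = 254.0836 + 7·552.25 = 4119.8336.
Posterior mean = (μ₀/σ₀² + n·x̄/σ²)/(1/σ₀² + n/σ²) = (σ²·μ₀ + σ₀²·n·x̄)/(σ² + n·σ₀²) = (254.0836·19.38 + 552.25·120.62)/4119.8336 = 71536.535168/4119.8336 = 17.3639.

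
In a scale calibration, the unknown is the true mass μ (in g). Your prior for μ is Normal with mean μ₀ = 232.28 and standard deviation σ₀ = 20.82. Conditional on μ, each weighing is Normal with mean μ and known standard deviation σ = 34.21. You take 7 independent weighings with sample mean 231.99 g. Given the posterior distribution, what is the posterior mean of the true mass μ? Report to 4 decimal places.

For Normal data with known variance σ², a Normal(μ₀, σ₀²) prior on μ is conjugate. Posterior precision = 1/σ₀² + n/σ²; posterior mean is the precision-weighted average of μ₀ and x̄.
n·x̄ = 7·231.99 = 1623.93.
σ₀² = 20.82² = 433.4724, σ² = 34.21² = 1170.3241; σ² + n·σ₀² = 1170.3241 + 7·433.4724 = 4204.6309.
Posterior mean = (μ₀/σ₀² + n·x̄/σ²)/(1/σ₀² + n/σ²) = (σ²·μ₀ + σ₀²·n·x̄)/(σ² + n·σ₀²) = (1170.3241·232.28 + 433.4724·1623.93)/4204.6309 = 975771.71648/4204.6309 = 232.0707.

232.0707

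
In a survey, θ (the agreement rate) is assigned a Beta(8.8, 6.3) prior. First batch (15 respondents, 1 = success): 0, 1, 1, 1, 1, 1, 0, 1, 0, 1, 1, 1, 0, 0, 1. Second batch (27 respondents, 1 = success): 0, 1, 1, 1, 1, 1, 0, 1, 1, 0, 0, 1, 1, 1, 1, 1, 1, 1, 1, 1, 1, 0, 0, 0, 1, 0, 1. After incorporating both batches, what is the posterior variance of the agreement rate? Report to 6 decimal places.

0.003851

The Beta prior is conjugate to a Binomial/Bernoulli likelihood; the update adds successes to α and failures to β.
After batch 1: Beta(8.8+10, 6.3+5) = Beta(18.8, 11.3).
After batch 2: Beta(18.8+19, 11.3+8) = Beta(37.8, 19.3).
Var = αβ/((α+β)²(α+β+1)) = 37.8·19.3/(57.1²·58.1) = 0.003851.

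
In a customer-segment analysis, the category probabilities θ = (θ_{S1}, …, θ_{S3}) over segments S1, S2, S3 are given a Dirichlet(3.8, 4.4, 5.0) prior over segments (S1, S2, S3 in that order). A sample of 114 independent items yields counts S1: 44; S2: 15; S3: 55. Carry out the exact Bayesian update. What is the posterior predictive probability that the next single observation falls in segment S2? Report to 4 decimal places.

0.1525

The Dirichlet prior is conjugate to the Multinomial likelihood: each posterior αⱼ = prior αⱼ + observed count nⱼ.
Posterior concentration: (47.8, 19.4, 60.0), total = 127.2.
P(next = S2 | data) = α_{S2}/Σα = 0.1525.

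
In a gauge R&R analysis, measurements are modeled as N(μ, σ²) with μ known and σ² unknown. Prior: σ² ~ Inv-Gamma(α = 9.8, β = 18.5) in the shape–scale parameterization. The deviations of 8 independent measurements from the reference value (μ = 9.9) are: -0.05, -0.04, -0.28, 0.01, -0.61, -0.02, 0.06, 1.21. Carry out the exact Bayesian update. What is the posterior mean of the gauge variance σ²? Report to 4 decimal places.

1.5204

With known mean μ and an Inverse-Gamma(α, β) prior on σ², the Normal likelihood is conjugate: posterior is Inv-Gamma(α + n/2, β + Σ(xᵢ−μ)²/2).
Σ(xᵢ−μ)² = (-0.05)² + (-0.04)² + (-0.28)² + (0.01)² + (-0.61)² + (-0.02)² + (0.06)² + (1.21)² = 1.9228.
Posterior: Inv-Gamma(9.8 + 8/2, 18.5 + 1.9228/2) = Inv-Gamma(13.80, 19.46140).
E[σ²|data] = β/(α−1) = 19.46140/12.80 = 1.5204.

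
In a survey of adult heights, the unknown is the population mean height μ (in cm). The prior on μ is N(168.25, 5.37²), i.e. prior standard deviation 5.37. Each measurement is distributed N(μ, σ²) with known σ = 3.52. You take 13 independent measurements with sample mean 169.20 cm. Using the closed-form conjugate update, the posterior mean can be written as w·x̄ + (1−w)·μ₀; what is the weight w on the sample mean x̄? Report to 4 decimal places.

For Normal data with known variance σ², a Normal(μ₀, σ₀²) prior on μ is conjugate. Posterior precision = 1/σ₀² + n/σ²; posterior mean is the precision-weighted average of μ₀ and x̄.
σ₀² = 5.37² = 28.8369, σ² = 3.52² = 12.3904. Prior precision 1/σ₀² = 1/28.8369; data precision n/σ² = 13/12.3904.
w = (n/σ²)/(1/σ₀² + n/σ²) = n·σ₀²/(σ² + n·σ₀²) = 13·28.8369/(12.3904 + 13·28.8369) = 374.8797/387.2701 = 0.9680.

0.9680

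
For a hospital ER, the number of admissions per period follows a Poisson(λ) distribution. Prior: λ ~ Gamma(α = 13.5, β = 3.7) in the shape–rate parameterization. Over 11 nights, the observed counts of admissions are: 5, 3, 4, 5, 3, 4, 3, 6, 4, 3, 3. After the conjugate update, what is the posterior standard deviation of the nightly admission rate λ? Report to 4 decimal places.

With a Gamma(shape α, rate β) prior, the Poisson likelihood is conjugate: the posterior is Gamma(α + ΣXᵢ, β + n).
Sum of counts S = 43 over n = 11 nights.
Posterior: Gamma(α+S, β+n) = Gamma(13.5+43, 3.7+11) = Gamma(56.5, 14.7).
SD = √α/β = √56.5/14.7 = 0.5113.

0.5113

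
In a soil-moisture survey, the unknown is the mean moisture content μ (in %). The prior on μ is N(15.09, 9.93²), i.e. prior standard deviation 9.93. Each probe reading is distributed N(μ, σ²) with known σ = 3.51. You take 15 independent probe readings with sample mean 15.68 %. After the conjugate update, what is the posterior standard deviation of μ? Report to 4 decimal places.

For Normal data with known variance σ², a Normal(μ₀, σ₀²) prior on μ is conjugate. Posterior precision = 1/σ₀² + n/σ²; posterior mean is the precision-weighted average of μ₀ and x̄.
σ₀² = 9.93² = 98.6049, σ² = 3.51² = 12.3201; σ² + n·σ₀² = 12.3201 + 15·98.6049 = 1491.3936.
Posterior precision = 1/σ₀² + n/σ² = 1/98.6049 + 15/12.3201 = (σ² + n·σ₀²)/(σ₀²σ²) = 1491.3936/(98.6049·12.3201); posterior variance σₙ² = σ₀²σ²/(σ² + n·σ₀²) = 98.6049·12.3201/1491.3936 = 0.814555.
Posterior SD = √σₙ² = √(98.6049·12.3201/1491.3936) = 0.9025.

0.9025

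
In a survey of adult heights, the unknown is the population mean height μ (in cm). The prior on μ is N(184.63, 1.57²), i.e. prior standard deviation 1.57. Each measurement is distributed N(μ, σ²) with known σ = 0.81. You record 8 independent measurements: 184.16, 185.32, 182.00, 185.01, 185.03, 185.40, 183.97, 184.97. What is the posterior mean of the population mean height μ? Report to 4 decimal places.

184.4872

For Normal data with known variance σ², a Normal(μ₀, σ₀²) prior on μ is conjugate. Posterior precision = 1/σ₀² + n/σ²; posterior mean is the precision-weighted average of μ₀ and x̄.
Σxᵢ = 184.16 + 185.32 + 182.00 + 185.01 + 185.03 + 185.40 + 183.97 + 184.97 = 1475.86, so n·x̄ = 1475.86.
σ₀² = 1.57² = 2.4649, σ² = 0.81² = 0.6561; σ² + n·σ₀² = 0.6561 + 8·2.4649 = 20.3753.
Posterior mean = (μ₀/σ₀² + n·x̄/σ²)/(1/σ₀² + n/σ²) = (σ²·μ₀ + σ₀²·n·x̄)/(σ² + n·σ₀²) = (0.6561·184.63 + 2.4649·1475.86)/20.3753 = 3758.983057/20.3753 = 184.4872.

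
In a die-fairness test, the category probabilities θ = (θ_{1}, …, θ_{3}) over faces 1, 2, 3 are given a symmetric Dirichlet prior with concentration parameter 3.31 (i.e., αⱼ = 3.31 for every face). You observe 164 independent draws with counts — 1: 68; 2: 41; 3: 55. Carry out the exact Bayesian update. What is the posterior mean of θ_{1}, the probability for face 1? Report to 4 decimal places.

0.4100

The Dirichlet prior is conjugate to the Multinomial likelihood: each posterior αⱼ = prior αⱼ + observed count nⱼ.
Posterior concentration: (71.31, 44.31, 58.31), total = 173.93.
E[θ_{1}|data] = α_{1}/Σα = 71.31/173.93 = 0.4100.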